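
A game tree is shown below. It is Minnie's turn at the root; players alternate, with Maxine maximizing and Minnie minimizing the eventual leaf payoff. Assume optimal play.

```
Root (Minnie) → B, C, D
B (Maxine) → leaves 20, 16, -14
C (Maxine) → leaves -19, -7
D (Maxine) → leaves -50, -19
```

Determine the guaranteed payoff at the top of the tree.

B (Maxine): max(20, 16, -14) = 20
C (Maxine): max(-19, -7) = -7
D (Maxine): max(-50, -19) = -19
Root (Minnie): min(20, -7, -19) = -19

-19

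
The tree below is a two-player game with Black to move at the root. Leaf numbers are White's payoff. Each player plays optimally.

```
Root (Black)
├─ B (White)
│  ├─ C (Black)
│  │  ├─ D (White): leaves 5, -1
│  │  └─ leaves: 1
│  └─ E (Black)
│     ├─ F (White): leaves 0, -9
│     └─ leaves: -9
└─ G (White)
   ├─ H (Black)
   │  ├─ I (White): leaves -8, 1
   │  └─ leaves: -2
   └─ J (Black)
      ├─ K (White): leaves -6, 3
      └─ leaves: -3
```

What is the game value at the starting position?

-2

D (White): max(5, -1) = 5
C (Black): min(5, 1) = 1
F (White): max(0, -9) = 0
E (Black): min(0, -9) = -9
B (White): max(1, -9) = 1
I (White): max(-8, 1) = 1
H (Black): min(1, -2) = -2
K (White): max(-6, 3) = 3
J (Black): min(3, -3) = -3
G (White): max(-2, -3) = -2
Root (Black): min(1, -2) = -2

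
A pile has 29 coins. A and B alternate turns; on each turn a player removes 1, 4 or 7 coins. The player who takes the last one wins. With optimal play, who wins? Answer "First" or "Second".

Compute winning (W) and losing (L) positions by backward induction:
i:   0  1  2  3  4  5  6  7  8  9 10 11 12 13 14 15 16 17 18 19 20 21 22 23 24 25 26 27 28 29
     L  W  L  W  W  L  W  W  L  W  L  W  W  L  W  W  L  W  L  W  W  L  W  W  L  W  L  W  W  L
Position 29 is L, so the second player wins.

Second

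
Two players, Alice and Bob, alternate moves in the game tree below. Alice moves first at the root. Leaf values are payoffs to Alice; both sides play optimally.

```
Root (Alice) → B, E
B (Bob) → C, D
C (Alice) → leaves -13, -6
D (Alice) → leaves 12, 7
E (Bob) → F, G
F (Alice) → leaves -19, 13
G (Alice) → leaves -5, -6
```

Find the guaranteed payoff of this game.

C (Alice): max(-13, -6) = -6
D (Alice): max(12, 7) = 12
B (Bob): min(-6, 12) = -6
F (Alice): max(-19, 13) = 13
G (Alice): max(-5, -6) = -5
E (Bob): min(13, -5) = -5
Root (Alice): max(-6, -5) = -5

-5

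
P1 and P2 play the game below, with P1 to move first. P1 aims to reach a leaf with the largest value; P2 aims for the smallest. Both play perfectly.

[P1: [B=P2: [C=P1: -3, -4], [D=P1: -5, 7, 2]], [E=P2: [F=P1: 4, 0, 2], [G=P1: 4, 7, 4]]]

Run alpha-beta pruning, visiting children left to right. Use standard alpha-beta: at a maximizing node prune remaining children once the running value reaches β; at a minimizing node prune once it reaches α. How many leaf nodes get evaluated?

8

C [α=-∞,β=+∞]: v=-3
D [α=-∞,β=-3]: v=7 after child 2 ≥ β → β-cutoff, skip 1
B [α=-∞,β=+∞]: v=-3
F [α=-3,β=+∞]: v=4
G [α=-3,β=4]: v=4 after child 1 ≥ β → β-cutoff, skip 2
E [α=-3,β=+∞]: v=4
Root [α=-∞,β=+∞]: v=4
Leaves evaluated: 8 of 11.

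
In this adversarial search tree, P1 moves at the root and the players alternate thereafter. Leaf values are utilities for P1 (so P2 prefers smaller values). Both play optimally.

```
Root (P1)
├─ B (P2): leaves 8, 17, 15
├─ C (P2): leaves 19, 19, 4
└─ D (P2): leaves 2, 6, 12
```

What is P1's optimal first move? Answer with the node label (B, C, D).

B

B (P2): min(8, 17, 15) = 8
C (P2): min(19, 19, 4) = 4
D (P2): min(2, 6, 12) = 2
Root (P1): max(8, 4, 2) = 8
P1 picks the child with the highest value: B (value 8).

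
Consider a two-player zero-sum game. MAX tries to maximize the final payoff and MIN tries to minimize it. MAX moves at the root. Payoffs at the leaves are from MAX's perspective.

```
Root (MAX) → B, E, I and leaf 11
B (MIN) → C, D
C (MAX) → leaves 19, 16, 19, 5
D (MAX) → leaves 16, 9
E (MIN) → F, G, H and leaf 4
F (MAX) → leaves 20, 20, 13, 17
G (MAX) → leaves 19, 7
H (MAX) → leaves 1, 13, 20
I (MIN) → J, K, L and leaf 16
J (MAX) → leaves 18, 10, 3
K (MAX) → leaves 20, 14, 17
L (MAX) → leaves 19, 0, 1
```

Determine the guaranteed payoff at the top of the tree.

16

C (MAX): max(19, 16, 19, 5) = 19
D (MAX): max(16, 9) = 16
B (MIN): min(19, 16) = 16
F (MAX): max(20, 20, 13, 17) = 20
G (MAX): max(19, 7) = 19
H (MAX): max(1, 13, 20) = 20
E (MIN): min(20, 19, 20, 4) = 4
J (MAX): max(18, 10, 3) = 18
K (MAX): max(20, 14, 17) = 20
L (MAX): max(19, 0, 1) = 19
I (MIN): min(18, 20, 19, 16) = 16
Root (MAX): max(16, 4, 16, 11) = 16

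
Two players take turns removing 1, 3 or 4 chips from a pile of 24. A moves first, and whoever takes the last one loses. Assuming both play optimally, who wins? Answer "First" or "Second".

Second

W/L table (W = player to move can force a win):
i:   0  1  2  3  4  5  6  7  8  9 10 11 12 13 14 15 16 17 18 19 20 21 22 23 24
     W  L  W  L  W  W  W  W  L  W  L  W  W  W  W  L  W  L  W  W  W  W  L  W  L
Position 24 is L, so the second player wins.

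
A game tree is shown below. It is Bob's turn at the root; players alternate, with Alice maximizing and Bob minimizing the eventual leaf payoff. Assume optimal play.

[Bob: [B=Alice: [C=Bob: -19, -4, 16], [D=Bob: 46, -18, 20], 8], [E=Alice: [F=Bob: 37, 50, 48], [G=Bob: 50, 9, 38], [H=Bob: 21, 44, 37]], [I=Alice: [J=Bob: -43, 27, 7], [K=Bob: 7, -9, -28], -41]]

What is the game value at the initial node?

C (Bob): min(-19, -4, 16) = -19
D (Bob): min(46, -18, 20) = -18
B (Alice): max(-19, -18, 8) = 8
F (Bob): min(37, 50, 48) = 37
G (Bob): min(50, 9, 38) = 9
H (Bob): min(21, 44, 37) = 21
E (Alice): max(37, 9, 21) = 37
J (Bob): min(-43, 27, 7) = -43
K (Bob): min(7, -9, -28) = -28
I (Alice): max(-43, -28, -41) = -28
Root (Bob): min(8, 37, -28) = -28

-28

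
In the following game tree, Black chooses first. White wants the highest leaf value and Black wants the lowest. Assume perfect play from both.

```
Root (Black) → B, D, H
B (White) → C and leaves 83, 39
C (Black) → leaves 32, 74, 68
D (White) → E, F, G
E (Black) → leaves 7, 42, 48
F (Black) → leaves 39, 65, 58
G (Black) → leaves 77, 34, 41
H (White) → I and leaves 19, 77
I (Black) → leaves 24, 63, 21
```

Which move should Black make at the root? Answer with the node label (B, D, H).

C (Black): min(32, 74, 68) = 32
B (White): max(32, 83, 39) = 83
E (Black): min(7, 42, 48) = 7
F (Black): min(39, 65, 58) = 39
G (Black): min(77, 34, 41) = 34
D (White): max(7, 39, 34) = 39
I (Black): min(24, 63, 21) = 21
H (White): max(21, 19, 77) = 77
Root (Black): min(83, 39, 77) = 39
Black picks the child with the lowest value: D (value 39).

D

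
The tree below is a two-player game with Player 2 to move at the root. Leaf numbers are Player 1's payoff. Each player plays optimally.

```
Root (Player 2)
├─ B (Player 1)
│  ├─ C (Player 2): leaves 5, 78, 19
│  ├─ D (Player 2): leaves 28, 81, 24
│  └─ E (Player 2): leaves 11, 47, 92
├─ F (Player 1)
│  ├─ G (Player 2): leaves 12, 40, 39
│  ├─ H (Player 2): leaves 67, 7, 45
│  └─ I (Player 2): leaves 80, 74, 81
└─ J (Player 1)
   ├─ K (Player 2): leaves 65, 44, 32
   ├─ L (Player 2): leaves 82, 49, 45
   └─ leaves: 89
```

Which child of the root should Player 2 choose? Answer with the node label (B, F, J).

B

C (Player 2): min(5, 78, 19) = 5
D (Player 2): min(28, 81, 24) = 24
E (Player 2): min(11, 47, 92) = 11
B (Player 1): max(5, 24, 11) = 24
G (Player 2): min(12, 40, 39) = 12
H (Player 2): min(67, 7, 45) = 7
I (Player 2): min(80, 74, 81) = 74
F (Player 1): max(12, 7, 74) = 74
K (Player 2): min(65, 44, 32) = 32
L (Player 2): min(82, 49, 45) = 45
J (Player 1): max(32, 45, 89) = 89
Root (Player 2): min(24, 74, 89) = 24
Player 2 picks the child with the lowest value: B (value 24).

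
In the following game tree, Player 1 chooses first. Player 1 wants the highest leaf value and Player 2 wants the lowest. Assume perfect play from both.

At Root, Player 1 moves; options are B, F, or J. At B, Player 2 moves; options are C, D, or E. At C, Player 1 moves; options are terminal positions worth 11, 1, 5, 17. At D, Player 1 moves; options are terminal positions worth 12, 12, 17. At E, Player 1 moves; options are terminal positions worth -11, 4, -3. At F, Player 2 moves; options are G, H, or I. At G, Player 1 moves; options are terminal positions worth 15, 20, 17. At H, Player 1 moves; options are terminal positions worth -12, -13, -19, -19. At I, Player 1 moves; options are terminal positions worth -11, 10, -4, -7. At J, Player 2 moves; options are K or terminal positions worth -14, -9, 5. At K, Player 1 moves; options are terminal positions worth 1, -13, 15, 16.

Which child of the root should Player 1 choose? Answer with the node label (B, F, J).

B

C (Player 1): max(11, 1, 5, 17) = 17
D (Player 1): max(12, 12, 17) = 17
E (Player 1): max(-11, 4, -3) = 4
B (Player 2): min(17, 17, 4) = 4
G (Player 1): max(15, 20, 17) = 20
H (Player 1): max(-12, -13, -19, -19) = -12
I (Player 1): max(-11, 10, -4, -7) = 10
F (Player 2): min(20, -12, 10) = -12
K (Player 1): max(1, -13, 15, 16) = 16
J (Player 2): min(16, -14, -9, 5) = -14
Root (Player 1): max(4, -12, -14) = 4
Player 1 picks the child with the highest value: B (value 4).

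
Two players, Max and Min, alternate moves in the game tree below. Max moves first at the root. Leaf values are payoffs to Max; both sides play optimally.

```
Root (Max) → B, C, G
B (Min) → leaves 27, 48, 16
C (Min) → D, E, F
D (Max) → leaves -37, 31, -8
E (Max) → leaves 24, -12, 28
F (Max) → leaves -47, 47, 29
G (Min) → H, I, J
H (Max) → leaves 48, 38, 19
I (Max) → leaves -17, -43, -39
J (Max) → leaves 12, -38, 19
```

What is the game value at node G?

H: max(48, 38, 19) = 48
I: max(-17, -43, -39) = -17
J: max(12, -38, 19) = 19
G: min(48, -17, 19) = -17

-17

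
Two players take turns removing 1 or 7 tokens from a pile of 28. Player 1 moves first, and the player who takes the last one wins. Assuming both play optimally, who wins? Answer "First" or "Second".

Second

W/L table (W = player to move can force a win):
i:   0  1  2  3  4  5  6  7  8  9 10 11 12 13 14 15 16 17 18 19 20 21 22 23 24 25 26 27 28
     L  W  L  W  L  W  L  W  L  W  L  W  L  W  L  W  L  W  L  W  L  W  L  W  L  W  L  W  L
Position 28 is L, so the second player wins.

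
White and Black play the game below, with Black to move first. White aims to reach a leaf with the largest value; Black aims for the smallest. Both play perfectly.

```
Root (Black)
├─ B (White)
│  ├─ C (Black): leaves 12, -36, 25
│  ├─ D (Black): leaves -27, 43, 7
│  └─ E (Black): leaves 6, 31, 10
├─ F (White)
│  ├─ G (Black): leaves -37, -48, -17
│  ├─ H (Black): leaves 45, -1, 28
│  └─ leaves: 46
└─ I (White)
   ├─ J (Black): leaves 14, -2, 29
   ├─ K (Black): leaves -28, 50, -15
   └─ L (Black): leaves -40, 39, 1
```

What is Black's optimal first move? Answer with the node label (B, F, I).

C (Black): min(12, -36, 25) = -36
D (Black): min(-27, 43, 7) = -27
E (Black): min(6, 31, 10) = 6
B (White): max(-36, -27, 6) = 6
G (Black): min(-37, -48, -17) = -48
H (Black): min(45, -1, 28) = -1
F (White): max(-48, -1, 46) = 46
J (Black): min(14, -2, 29) = -2
K (Black): min(-28, 50, -15) = -28
L (Black): min(-40, 39, 1) = -40
I (White): max(-2, -28, -40) = -2
Root (Black): min(6, 46, -2) = -2
Black picks the child with the lowest value: I (value -2).

I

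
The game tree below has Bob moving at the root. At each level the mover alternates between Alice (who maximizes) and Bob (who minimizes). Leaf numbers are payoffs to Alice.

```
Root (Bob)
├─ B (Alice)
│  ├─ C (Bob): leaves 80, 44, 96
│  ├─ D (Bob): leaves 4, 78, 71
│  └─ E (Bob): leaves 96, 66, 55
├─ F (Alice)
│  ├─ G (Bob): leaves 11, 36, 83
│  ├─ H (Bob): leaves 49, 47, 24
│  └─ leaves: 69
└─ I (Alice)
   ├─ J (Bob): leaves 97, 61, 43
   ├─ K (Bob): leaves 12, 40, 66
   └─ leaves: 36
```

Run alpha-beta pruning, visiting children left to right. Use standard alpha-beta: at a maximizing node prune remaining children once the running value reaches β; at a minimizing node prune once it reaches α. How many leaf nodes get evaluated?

19

C [α=-∞,β=+∞]: v=44
D [α=44,β=+∞]: v=4 after child 1 ≤ α → α-cutoff, skip 2
E [α=44,β=+∞]: v=55
B [α=-∞,β=+∞]: v=55
G [α=-∞,β=55]: v=11
H [α=11,β=55]: v=24
F [α=-∞,β=55]: v=69
J [α=-∞,β=55]: v=43
K [α=43,β=55]: v=12 after child 1 ≤ α → α-cutoff, skip 2
I [α=-∞,β=55]: v=43
Root [α=-∞,β=+∞]: v=43
Leaves evaluated: 19 of 23.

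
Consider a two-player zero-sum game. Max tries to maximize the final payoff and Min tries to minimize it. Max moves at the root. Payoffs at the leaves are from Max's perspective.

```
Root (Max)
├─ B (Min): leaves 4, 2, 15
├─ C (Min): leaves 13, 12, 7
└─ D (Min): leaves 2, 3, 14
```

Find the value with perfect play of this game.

B (Min): min(4, 2, 15) = 2
C (Min): min(13, 12, 7) = 7
D (Min): min(2, 3, 14) = 2
Root (Max): max(2, 7, 2) = 7

7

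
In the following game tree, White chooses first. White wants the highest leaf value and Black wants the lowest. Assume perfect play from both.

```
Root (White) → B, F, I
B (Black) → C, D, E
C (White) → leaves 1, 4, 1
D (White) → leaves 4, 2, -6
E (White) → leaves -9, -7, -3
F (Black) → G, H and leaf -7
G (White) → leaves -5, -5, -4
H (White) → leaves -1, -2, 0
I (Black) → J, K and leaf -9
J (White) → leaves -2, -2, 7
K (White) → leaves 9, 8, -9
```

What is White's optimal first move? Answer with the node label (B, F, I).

B

C (White): max(1, 4, 1) = 4
D (White): max(4, 2, -6) = 4
E (White): max(-9, -7, -3) = -3
B (Black): min(4, 4, -3) = -3
G (White): max(-5, -5, -4) = -4
H (White): max(-1, -2, 0) = 0
F (Black): min(-4, 0, -7) = -7
J (White): max(-2, -2, 7) = 7
K (White): max(9, 8, -9) = 9
I (Black): min(7, 9, -9) = -9
Root (White): max(-3, -7, -9) = -3
White picks the child with the highest value: B (value -3).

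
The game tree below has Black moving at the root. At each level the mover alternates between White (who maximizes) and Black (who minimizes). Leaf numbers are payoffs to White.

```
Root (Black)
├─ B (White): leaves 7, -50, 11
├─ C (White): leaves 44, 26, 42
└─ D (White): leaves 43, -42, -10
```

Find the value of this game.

11

B (White): max(7, -50, 11) = 11
C (White): max(44, 26, 42) = 44
D (White): max(43, -42, -10) = 43
Root (Black): min(11, 44, 43) = 11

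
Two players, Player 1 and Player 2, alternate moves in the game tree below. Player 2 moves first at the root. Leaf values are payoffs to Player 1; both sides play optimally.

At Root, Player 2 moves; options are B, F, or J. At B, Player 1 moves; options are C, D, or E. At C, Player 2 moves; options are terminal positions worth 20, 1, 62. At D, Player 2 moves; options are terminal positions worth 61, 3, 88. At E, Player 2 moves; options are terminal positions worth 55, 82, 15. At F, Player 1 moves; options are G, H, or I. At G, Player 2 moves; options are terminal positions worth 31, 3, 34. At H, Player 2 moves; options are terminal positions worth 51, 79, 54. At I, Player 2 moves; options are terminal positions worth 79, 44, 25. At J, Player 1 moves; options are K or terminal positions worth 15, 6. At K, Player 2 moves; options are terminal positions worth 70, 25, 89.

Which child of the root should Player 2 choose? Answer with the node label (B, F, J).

C (Player 2): min(20, 1, 62) = 1
D (Player 2): min(61, 3, 88) = 3
E (Player 2): min(55, 82, 15) = 15
B (Player 1): max(1, 3, 15) = 15
G (Player 2): min(31, 3, 34) = 3
H (Player 2): min(51, 79, 54) = 51
I (Player 2): min(79, 44, 25) = 25
F (Player 1): max(3, 51, 25) = 51
K (Player 2): min(70, 25, 89) = 25
J (Player 1): max(25, 15, 6) = 25
Root (Player 2): min(15, 51, 25) = 15
Player 2 picks the child with the lowest value: B (value 15).

B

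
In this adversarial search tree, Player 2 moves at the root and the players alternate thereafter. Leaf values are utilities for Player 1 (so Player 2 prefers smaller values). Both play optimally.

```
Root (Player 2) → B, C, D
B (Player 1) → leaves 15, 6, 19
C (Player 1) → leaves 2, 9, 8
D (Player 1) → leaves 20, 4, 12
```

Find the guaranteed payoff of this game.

B (Player 1): max(15, 6, 19) = 19
C (Player 1): max(2, 9, 8) = 9
D (Player 1): max(20, 4, 12) = 20
Root (Player 2): min(19, 9, 20) = 9

9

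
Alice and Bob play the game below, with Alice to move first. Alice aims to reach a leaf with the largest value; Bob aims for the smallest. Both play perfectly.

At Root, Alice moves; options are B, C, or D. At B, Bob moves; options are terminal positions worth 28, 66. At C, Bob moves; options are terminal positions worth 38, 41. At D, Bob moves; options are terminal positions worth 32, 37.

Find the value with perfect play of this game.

B (Bob): min(28, 66) = 28
C (Bob): min(38, 41) = 38
D (Bob): min(32, 37) = 32
Root (Alice): max(28, 38, 32) = 38

38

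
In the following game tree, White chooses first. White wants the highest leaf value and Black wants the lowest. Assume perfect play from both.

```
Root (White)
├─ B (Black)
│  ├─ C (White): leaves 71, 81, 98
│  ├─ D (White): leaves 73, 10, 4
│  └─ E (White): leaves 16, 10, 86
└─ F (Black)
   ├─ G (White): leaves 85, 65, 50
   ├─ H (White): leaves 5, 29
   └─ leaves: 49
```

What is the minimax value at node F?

29

G: max(85, 65, 50) = 85
H: max(5, 29) = 29
F: min(85, 29, 49) = 29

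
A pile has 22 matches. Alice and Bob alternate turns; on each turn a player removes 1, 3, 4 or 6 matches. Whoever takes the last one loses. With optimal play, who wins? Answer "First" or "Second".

Second

W/L table (W = player to move can force a win):
i:   0  1  2  3  4  5  6  7  8  9 10 11 12 13 14 15 16 17 18 19 20 21 22
     W  L  W  L  W  W  W  W  L  W  L  W  W  W  W  L  W  L  W  W  W  W  L
Position 22 is L, so the second player wins.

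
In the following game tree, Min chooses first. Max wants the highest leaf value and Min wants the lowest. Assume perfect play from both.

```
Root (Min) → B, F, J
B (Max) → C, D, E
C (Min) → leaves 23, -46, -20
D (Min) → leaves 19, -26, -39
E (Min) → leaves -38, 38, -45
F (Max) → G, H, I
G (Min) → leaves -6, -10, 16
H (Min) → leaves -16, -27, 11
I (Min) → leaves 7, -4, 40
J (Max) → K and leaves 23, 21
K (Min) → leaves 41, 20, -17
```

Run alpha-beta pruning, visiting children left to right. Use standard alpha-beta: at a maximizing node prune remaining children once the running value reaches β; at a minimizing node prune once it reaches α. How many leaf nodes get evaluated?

15

C [α=-∞,β=+∞]: v=-46
D [α=-46,β=+∞]: v=-39
E [α=-39,β=+∞]: v=-45
B [α=-∞,β=+∞]: v=-39
G [α=-∞,β=-39]: v=-10
F [α=-∞,β=-39]: v=-10 after child 1 ≥ β → β-cutoff, skip 2
K [α=-∞,β=-39]: v=-17
J [α=-∞,β=-39]: v=-17 after child 1 ≥ β → β-cutoff, skip 2
Root [α=-∞,β=+∞]: v=-39
Leaves evaluated: 15 of 23.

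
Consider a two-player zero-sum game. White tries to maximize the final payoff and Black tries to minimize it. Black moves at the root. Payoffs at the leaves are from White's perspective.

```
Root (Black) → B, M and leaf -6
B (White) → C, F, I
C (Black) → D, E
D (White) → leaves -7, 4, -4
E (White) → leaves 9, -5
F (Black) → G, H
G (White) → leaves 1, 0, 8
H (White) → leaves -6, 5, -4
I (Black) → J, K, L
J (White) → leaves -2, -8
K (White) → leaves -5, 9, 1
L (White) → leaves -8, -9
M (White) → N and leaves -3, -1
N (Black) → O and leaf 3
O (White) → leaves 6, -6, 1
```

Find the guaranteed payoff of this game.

-6

D (White): max(-7, 4, -4) = 4
E (White): max(9, -5) = 9
C (Black): min(4, 9) = 4
G (White): max(1, 0, 8) = 8
H (White): max(-6, 5, -4) = 5
F (Black): min(8, 5) = 5
J (White): max(-2, -8) = -2
K (White): max(-5, 9, 1) = 9
L (White): max(-8, -9) = -8
I (Black): min(-2, 9, -8) = -8
B (White): max(4, 5, -8) = 5
O (White): max(6, -6, 1) = 6
N (Black): min(6, 3) = 3
M (White): max(3, -3, -1) = 3
Root (Black): min(5, 3, -6) = -6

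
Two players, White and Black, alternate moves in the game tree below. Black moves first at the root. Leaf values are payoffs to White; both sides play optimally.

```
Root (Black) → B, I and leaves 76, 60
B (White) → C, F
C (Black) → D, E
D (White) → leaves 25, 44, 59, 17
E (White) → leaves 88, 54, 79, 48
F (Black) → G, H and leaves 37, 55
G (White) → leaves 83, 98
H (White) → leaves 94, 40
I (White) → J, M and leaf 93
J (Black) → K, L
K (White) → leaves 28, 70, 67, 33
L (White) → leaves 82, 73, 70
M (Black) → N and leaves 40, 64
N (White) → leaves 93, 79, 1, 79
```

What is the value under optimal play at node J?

K: max(28, 70, 67, 33) = 70
L: max(82, 73, 70) = 82
J: min(70, 82) = 70

70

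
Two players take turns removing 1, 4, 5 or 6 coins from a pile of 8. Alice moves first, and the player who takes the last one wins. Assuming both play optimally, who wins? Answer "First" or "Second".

First

i:   0  1  2  3  4  5  6  7  8
     L  W  L  W  W  W  W  W  W
Position 8 is W, so the first player wins.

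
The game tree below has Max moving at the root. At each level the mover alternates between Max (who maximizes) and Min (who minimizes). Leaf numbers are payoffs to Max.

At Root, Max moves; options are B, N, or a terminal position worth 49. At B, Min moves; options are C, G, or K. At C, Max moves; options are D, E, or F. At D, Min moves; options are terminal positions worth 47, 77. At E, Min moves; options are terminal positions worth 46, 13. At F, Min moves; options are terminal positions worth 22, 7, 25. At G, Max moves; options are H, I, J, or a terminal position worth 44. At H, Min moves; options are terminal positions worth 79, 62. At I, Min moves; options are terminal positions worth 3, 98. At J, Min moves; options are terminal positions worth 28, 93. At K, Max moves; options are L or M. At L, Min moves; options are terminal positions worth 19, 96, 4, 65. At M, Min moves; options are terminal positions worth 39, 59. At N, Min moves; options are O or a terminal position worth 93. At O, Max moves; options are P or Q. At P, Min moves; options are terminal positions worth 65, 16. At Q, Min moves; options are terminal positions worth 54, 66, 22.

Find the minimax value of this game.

D (Min): min(47, 77) = 47
E (Min): min(46, 13) = 13
F (Min): min(22, 7, 25) = 7
C (Max): max(47, 13, 7) = 47
H (Min): min(79, 62) = 62
I (Min): min(3, 98) = 3
J (Min): min(28, 93) = 28
G (Max): max(62, 3, 28, 44) = 62
L (Min): min(19, 96, 4, 65) = 4
M (Min): min(39, 59) = 39
K (Max): max(4, 39) = 39
B (Min): min(47, 62, 39) = 39
P (Min): min(65, 16) = 16
Q (Min): min(54, 66, 22) = 22
O (Max): max(16, 22) = 22
N (Min): min(22, 93) = 22
Root (Max): max(39, 22, 49) = 49

49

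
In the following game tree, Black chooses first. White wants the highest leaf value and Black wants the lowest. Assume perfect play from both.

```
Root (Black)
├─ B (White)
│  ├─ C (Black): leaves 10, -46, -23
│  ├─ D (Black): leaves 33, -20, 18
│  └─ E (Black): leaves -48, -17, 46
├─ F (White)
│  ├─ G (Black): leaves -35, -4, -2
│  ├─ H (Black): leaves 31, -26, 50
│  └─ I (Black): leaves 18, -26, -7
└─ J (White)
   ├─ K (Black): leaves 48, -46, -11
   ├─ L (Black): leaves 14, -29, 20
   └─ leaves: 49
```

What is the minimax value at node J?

K: min(48, -46, -11) = -46
L: min(14, -29, 20) = -29
J: max(-46, -29, 49) = 49

49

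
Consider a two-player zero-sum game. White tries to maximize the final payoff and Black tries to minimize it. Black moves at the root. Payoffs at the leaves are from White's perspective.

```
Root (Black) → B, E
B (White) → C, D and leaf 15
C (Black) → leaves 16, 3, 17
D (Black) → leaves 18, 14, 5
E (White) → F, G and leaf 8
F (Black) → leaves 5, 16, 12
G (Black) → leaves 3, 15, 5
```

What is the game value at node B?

15

C: min(16, 3, 17) = 3
D: min(18, 14, 5) = 5
B: max(3, 5, 15) = 15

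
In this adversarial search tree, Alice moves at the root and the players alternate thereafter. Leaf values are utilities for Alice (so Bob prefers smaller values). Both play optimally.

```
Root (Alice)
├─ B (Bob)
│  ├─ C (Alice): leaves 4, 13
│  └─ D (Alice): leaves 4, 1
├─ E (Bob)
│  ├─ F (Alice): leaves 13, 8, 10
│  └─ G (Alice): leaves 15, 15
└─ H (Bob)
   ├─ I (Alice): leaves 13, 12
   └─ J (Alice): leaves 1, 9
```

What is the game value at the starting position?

13

C (Alice): max(4, 13) = 13
D (Alice): max(4, 1) = 4
B (Bob): min(13, 4) = 4
F (Alice): max(13, 8, 10) = 13
G (Alice): max(15, 15) = 15
E (Bob): min(13, 15) = 13
I (Alice): max(13, 12) = 13
J (Alice): max(1, 9) = 9
H (Bob): min(13, 9) = 9
Root (Alice): max(4, 13, 9) = 13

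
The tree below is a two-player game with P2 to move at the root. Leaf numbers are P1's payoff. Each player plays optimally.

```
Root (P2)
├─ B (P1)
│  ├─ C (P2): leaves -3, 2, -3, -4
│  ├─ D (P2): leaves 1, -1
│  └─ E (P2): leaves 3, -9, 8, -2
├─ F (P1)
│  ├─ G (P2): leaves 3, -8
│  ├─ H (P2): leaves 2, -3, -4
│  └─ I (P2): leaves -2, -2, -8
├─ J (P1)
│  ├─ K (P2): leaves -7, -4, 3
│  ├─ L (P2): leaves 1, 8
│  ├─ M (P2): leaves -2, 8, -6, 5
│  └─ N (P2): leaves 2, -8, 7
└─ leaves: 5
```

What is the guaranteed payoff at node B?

C: min(-3, 2, -3, -4) = -4
D: min(1, -1) = -1
E: min(3, -9, 8, -2) = -9
B: max(-4, -1, -9) = -1

-1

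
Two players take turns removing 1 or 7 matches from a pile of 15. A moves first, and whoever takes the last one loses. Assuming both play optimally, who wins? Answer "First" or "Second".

Second

Positions where the player to move wins (W) vs loses (L):
i:   0  1  2  3  4  5  6  7  8  9 10 11 12 13 14 15
     W  L  W  L  W  L  W  L  W  L  W  L  W  L  W  L
Position 15 is L, so the second player wins.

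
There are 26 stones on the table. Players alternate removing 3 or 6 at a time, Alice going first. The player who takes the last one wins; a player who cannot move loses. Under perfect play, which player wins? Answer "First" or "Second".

First

i:   0  1  2  3  4  5  6  7  8  9 10 11 12 13 14 15 16 17 18 19 20 21 22 23 24 25 26
     L  L  L  W  W  W  W  W  W  L  L  L  W  W  W  W  W  W  L  L  L  W  W  W  W  W  W
Position 26 is W, so the first player wins.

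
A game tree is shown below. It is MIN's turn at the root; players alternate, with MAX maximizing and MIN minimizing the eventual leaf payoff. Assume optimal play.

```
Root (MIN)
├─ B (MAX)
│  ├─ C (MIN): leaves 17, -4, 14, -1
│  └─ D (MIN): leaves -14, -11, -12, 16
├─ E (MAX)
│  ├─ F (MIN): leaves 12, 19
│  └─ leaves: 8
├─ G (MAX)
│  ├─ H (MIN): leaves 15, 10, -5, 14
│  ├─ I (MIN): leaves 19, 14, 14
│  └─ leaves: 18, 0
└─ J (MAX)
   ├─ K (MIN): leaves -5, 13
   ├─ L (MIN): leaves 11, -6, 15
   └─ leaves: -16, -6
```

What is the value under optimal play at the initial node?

C (MIN): min(17, -4, 14, -1) = -4
D (MIN): min(-14, -11, -12, 16) = -14
B (MAX): max(-4, -14) = -4
F (MIN): min(12, 19) = 12
E (MAX): max(12, 8) = 12
H (MIN): min(15, 10, -5, 14) = -5
I (MIN): min(19, 14, 14) = 14
G (MAX): max(-5, 14, 18, 0) = 18
K (MIN): min(-5, 13) = -5
L (MIN): min(11, -6, 15) = -6
J (MAX): max(-5, -6, -16, -6) = -5
Root (MIN): min(-4, 12, 18, -5) = -5

-5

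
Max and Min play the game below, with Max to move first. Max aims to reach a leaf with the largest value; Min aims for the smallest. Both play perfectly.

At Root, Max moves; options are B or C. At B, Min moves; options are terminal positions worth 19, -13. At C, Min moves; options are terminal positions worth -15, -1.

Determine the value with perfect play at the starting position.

B (Min): min(19, -13) = -13
C (Min): min(-15, -1) = -15
Root (Max): max(-13, -15) = -13

-13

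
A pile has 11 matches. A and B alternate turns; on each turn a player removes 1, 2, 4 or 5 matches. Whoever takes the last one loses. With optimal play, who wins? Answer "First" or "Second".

Compute winning (W) and losing (L) positions by backward induction:
i:   0  1  2  3  4  5  6  7  8  9 10 11
     W  L  W  W  L  W  W  L  W  W  L  W
Position 11 is W, so the first player wins.

First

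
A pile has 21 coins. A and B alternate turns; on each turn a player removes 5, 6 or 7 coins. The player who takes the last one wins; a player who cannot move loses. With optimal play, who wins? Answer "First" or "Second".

First

i:   0  1  2  3  4  5  6  7  8  9 10 11 12 13 14 15 16 17 18 19 20 21
     L  L  L  L  L  W  W  W  W  W  W  W  L  L  L  L  L  W  W  W  W  W
Position 21 is W, so the first player wins.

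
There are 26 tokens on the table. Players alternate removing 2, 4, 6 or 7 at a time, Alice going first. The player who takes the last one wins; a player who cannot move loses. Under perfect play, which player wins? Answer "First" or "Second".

W/L table (W = player to move can force a win):
i:   0  1  2  3  4  5  6  7  8  9 10 11 12 13 14 15 16 17 18 19 20 21 22 23 24 25 26
     L  L  W  W  W  W  W  W  W  L  L  W  W  W  W  W  W  W  L  L  W  W  W  W  W  W  W
Position 26 is W, so the first player wins.

First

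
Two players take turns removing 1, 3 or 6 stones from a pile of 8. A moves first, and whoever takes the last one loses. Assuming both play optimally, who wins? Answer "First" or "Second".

Mark each pile size as W (mover wins) or L (mover loses):
i:   0  1  2  3  4  5  6  7  8
     W  L  W  L  W  L  W  W  W
Position 8 is W, so the first player wins.

First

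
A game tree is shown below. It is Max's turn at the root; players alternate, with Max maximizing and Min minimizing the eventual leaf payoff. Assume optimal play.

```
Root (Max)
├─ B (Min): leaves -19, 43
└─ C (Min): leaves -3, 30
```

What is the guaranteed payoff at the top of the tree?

B (Min): min(-19, 43) = -19
C (Min): min(-3, 30) = -3
Root (Max): max(-19, -3) = -3

-3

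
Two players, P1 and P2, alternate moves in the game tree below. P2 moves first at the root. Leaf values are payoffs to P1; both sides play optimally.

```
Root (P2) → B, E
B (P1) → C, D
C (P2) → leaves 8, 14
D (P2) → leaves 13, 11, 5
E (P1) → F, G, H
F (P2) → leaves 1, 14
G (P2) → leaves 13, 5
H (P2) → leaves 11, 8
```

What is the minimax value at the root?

8

C (P2): min(8, 14) = 8
D (P2): min(13, 11, 5) = 5
B (P1): max(8, 5) = 8
F (P2): min(1, 14) = 1
G (P2): min(13, 5) = 5
H (P2): min(11, 8) = 8
E (P1): max(1, 5, 8) = 8
Root (P2): min(8, 8) = 8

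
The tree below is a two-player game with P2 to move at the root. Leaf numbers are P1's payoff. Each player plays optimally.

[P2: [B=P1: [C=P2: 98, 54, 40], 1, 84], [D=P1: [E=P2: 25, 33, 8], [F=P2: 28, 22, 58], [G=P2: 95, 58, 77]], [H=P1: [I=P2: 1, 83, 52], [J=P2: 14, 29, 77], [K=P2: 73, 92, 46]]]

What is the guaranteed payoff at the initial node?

46

C (P2): min(98, 54, 40) = 40
B (P1): max(40, 1, 84) = 84
E (P2): min(25, 33, 8) = 8
F (P2): min(28, 22, 58) = 22
G (P2): min(95, 58, 77) = 58
D (P1): max(8, 22, 58) = 58
I (P2): min(1, 83, 52) = 1
J (P2): min(14, 29, 77) = 14
K (P2): min(73, 92, 46) = 46
H (P1): max(1, 14, 46) = 46
Root (P2): min(84, 58, 46) = 46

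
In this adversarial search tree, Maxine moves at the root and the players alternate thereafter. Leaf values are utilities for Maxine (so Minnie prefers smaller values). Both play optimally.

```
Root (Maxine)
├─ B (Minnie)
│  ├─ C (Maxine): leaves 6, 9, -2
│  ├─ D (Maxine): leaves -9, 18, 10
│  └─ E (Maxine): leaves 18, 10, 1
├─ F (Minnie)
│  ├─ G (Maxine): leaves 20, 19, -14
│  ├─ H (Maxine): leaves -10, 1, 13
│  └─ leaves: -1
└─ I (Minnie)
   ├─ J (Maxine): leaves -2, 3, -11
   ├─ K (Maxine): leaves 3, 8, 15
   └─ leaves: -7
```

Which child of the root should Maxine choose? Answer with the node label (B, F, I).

B

C (Maxine): max(6, 9, -2) = 9
D (Maxine): max(-9, 18, 10) = 18
E (Maxine): max(18, 10, 1) = 18
B (Minnie): min(9, 18, 18) = 9
G (Maxine): max(20, 19, -14) = 20
H (Maxine): max(-10, 1, 13) = 13
F (Minnie): min(20, 13, -1) = -1
J (Maxine): max(-2, 3, -11) = 3
K (Maxine): max(3, 8, 15) = 15
I (Minnie): min(3, 15, -7) = -7
Root (Maxine): max(9, -1, -7) = 9
Maxine picks the child with the highest value: B (value 9).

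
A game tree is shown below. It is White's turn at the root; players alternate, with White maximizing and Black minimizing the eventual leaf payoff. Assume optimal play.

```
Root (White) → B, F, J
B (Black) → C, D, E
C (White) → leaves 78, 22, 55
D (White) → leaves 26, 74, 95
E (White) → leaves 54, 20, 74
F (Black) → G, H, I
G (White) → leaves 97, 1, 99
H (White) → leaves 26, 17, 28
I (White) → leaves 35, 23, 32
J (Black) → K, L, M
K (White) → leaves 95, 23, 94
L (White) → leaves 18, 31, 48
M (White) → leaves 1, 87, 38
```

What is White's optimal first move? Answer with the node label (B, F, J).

B

C (White): max(78, 22, 55) = 78
D (White): max(26, 74, 95) = 95
E (White): max(54, 20, 74) = 74
B (Black): min(78, 95, 74) = 74
G (White): max(97, 1, 99) = 99
H (White): max(26, 17, 28) = 28
I (White): max(35, 23, 32) = 35
F (Black): min(99, 28, 35) = 28
K (White): max(95, 23, 94) = 95
L (White): max(18, 31, 48) = 48
M (White): max(1, 87, 38) = 87
J (Black): min(95, 48, 87) = 48
Root (White): max(74, 28, 48) = 74
White picks the child with the highest value: B (value 74).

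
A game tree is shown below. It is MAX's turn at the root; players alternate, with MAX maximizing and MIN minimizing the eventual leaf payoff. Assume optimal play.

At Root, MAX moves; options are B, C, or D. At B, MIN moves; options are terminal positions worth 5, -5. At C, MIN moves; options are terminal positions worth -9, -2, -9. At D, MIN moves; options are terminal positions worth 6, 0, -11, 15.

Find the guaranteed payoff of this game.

B (MIN): min(5, -5) = -5
C (MIN): min(-9, -2, -9) = -9
D (MIN): min(6, 0, -11, 15) = -11
Root (MAX): max(-5, -9, -11) = -5

-5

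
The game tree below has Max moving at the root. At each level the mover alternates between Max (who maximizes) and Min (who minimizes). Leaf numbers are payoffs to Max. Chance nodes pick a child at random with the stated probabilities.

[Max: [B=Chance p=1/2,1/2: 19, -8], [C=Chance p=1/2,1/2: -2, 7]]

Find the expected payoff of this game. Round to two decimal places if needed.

5.5

B (Chance): 1/2·19 + 1/2·-8 = 5.5
C (Chance): 1/2·-2 + 1/2·7 = 2.5
Root (Max): max(5.5, 2.5) = 5.5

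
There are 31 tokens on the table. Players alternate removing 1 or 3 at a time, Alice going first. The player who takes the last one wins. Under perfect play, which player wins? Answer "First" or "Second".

W/L table (W = player to move can force a win):
i:   0  1  2  3  4  5  6  7  8  9 10 11 12 13 14 15 16 17 18 19 20 21 22 23 24 25 26 27 28 29 30 31
     L  W  L  W  L  W  L  W  L  W  L  W  L  W  L  W  L  W  L  W  L  W  L  W  L  W  L  W  L  W  L  W
Position 31 is W, so the first player wins.

First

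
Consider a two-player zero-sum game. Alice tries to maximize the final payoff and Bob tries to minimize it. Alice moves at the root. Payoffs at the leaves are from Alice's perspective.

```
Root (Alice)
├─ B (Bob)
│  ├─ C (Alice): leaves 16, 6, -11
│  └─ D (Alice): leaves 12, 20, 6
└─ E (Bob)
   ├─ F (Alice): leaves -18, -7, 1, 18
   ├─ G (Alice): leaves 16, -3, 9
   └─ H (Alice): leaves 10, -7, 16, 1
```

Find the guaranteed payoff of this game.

C (Alice): max(16, 6, -11) = 16
D (Alice): max(12, 20, 6) = 20
B (Bob): min(16, 20) = 16
F (Alice): max(-18, -7, 1, 18) = 18
G (Alice): max(16, -3, 9) = 16
H (Alice): max(10, -7, 16, 1) = 16
E (Bob): min(18, 16, 16) = 16
Root (Alice): max(16, 16) = 16

16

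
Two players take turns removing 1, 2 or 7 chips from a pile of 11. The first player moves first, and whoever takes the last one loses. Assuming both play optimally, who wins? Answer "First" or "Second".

First

Positions where the player to move wins (W) vs loses (L):
i:   0  1  2  3  4  5  6  7  8  9 10 11
     W  L  W  W  L  W  W  L  W  W  L  W
Position 11 is W, so the first player wins.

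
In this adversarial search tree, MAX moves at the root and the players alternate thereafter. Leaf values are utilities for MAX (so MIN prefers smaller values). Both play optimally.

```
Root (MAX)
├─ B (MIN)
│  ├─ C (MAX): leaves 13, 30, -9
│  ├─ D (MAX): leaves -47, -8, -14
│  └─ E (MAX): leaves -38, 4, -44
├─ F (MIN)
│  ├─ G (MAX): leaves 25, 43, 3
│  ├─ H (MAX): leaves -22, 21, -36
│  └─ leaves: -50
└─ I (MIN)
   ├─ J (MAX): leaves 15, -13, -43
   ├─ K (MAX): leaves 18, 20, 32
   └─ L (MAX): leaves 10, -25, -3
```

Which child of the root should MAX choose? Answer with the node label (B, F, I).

I

C (MAX): max(13, 30, -9) = 30
D (MAX): max(-47, -8, -14) = -8
E (MAX): max(-38, 4, -44) = 4
B (MIN): min(30, -8, 4) = -8
G (MAX): max(25, 43, 3) = 43
H (MAX): max(-22, 21, -36) = 21
F (MIN): min(43, 21, -50) = -50
J (MAX): max(15, -13, -43) = 15
K (MAX): max(18, 20, 32) = 32
L (MAX): max(10, -25, -3) = 10
I (MIN): min(15, 32, 10) = 10
Root (MAX): max(-8, -50, 10) = 10
MAX picks the child with the highest value: I (value 10).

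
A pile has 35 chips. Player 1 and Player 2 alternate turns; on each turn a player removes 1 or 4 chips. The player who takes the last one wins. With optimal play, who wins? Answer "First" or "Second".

Second

i:   0  1  2  3  4  5  6  7  8  9 10 11 12 13 14 15 16 17 18 19 20 21 22 23 24 25 26 27 28 29 30 31 32 33 34 35
     L  W  L  W  W  L  W  L  W  W  L  W  L  W  W  L  W  L  W  W  L  W  L  W  W  L  W  L  W  W  L  W  L  W  W  L
Position 35 is L, so the second player wins.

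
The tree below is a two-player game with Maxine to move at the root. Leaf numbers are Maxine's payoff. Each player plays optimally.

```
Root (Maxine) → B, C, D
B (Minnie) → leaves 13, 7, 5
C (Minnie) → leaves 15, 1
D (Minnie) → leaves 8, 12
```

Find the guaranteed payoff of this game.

B (Minnie): min(13, 7, 5) = 5
C (Minnie): min(15, 1) = 1
D (Minnie): min(8, 12) = 8
Root (Maxine): max(5, 1, 8) = 8

8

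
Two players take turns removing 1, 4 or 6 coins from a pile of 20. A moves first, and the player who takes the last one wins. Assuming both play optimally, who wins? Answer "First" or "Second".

Mark each pile size as W (mover wins) or L (mover loses):
i:   0  1  2  3  4  5  6  7  8  9 10 11 12 13 14 15 16 17 18 19 20
     L  W  L  W  W  L  W  L  W  W  L  W  L  W  W  L  W  L  W  W  L
Position 20 is L, so the second player wins.

Second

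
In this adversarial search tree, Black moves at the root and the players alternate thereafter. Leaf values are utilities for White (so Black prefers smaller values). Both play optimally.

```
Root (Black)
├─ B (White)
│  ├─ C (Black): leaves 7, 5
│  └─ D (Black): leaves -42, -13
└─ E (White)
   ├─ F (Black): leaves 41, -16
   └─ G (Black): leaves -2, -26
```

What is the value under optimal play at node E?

-16

F: min(41, -16) = -16
G: min(-2, -26) = -26
E: max(-16, -26) = -16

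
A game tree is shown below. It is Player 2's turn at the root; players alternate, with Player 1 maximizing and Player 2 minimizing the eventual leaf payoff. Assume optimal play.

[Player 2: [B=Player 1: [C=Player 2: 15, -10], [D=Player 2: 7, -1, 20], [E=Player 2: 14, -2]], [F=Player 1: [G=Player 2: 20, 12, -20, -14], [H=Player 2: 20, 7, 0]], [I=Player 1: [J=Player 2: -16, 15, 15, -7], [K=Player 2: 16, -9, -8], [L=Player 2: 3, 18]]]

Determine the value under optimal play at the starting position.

C (Player 2): min(15, -10) = -10
D (Player 2): min(7, -1, 20) = -1
E (Player 2): min(14, -2) = -2
B (Player 1): max(-10, -1, -2) = -1
G (Player 2): min(20, 12, -20, -14) = -20
H (Player 2): min(20, 7, 0) = 0
F (Player 1): max(-20, 0) = 0
J (Player 2): min(-16, 15, 15, -7) = -16
K (Player 2): min(16, -9, -8) = -9
L (Player 2): min(3, 18) = 3
I (Player 1): max(-16, -9, 3) = 3
Root (Player 2): min(-1, 0, 3) = -1

-1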